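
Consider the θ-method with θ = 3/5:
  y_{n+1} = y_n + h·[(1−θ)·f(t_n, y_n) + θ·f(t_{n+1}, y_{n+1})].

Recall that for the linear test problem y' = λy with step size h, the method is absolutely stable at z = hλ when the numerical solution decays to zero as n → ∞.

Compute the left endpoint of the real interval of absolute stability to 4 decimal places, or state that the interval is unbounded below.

On y'=λy, z=hλ:
  y_{n+1} = y_n + z·[2/5·y_n + 3/5·y_{n+1}] ⇒ (1 − 3/5z)y_{n+1} = (1 + 2/5z)y_n
  ⇒ R(z) = (1 + 2/5z)/(1 − 3/5z).

Boundary: |R(x)|=1, x<0.
x=-1.34: |R|=0.2572
x=-2: |R|=0.0909
x=-10: |R|=0.4286
x=-100: |R|=0.6393
θ=3/5≥1/2 ⇒ |1+2/5x|<|1−3/5x| ∀x<0 ⇒ unbounded interval.

interval (−∞, 0).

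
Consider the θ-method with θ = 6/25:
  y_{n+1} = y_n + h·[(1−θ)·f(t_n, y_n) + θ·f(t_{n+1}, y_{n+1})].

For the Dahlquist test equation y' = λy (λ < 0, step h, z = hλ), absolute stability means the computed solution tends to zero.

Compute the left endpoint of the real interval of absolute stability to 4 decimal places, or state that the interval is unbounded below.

On y'=λy, z=hλ:
  y_{n+1} = y_n + z·[19/25·y_n + 6/25·y_{n+1}] ⇒ (1 − 6/25z)y_{n+1} = (1 + 19/25z)y_n
  so R(z) = (1 + 19/25z)/(1 − 6/25z).

Boundary: |R(x)|=1, x<0.
x=-0.9: |R|=0.2599
R=−1: 1+19/25x = −1+6/25x ⇒ -13/25x=2 ⇒ x=2/(-13/25)=-3.8462
Confirm numerically:
  x=-2.364: |R|=0.50827 <1
  x=-2.067: |R|=0.38161 <1
  x=-1.988: |R|=0.34586 <1
  x=-3.949: |R|=1.02746 >1
  x=-3.942: |R|=1.02561 >1
So |R|<1 on (-3.8462, 0).

left endpoint -3.8462.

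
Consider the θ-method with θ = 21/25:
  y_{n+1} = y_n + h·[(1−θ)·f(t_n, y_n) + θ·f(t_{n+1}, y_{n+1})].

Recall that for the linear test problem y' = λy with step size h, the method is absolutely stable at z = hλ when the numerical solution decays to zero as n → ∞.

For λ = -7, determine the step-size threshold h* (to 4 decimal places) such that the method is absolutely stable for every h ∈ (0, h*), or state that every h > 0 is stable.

On y'=λy, z=hλ:
  y_{n+1} = y_n + z·[4/25·y_n + 21/25·y_{n+1}] ⇒ (1 − 21/25z)y_{n+1} = (1 + 4/25z)y_n
  R(z) = (1 + 4/25z)/(1 − 21/25z).

Boundary: |R(x)|=1, x<0.
x=-0.34: |R|=0.7355
x=-2: |R|=0.2537
x=-10: |R|=0.0638
x=-100: |R|=0.1765
θ=21/25≥1/2 ⇒ |1+4/25x|<|1−21/25x| ∀x<0 ⇒ interval (−∞,0).

(−∞, 0) — no finite endpoint. Any h>0 works for λ=-7.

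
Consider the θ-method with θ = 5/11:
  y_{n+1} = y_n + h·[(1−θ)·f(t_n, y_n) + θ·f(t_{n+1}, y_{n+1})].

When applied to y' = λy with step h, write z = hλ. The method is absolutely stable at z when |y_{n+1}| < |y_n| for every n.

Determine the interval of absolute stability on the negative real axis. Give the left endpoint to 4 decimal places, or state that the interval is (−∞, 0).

z∈(-22.0000,0).

Test eqn y'=λy, z=hλ:
  y_{n+1} = y_n + z·[6/11·y_n + 5/11·y_{n+1}] ⇒ (1 − 5/11z)y_{n+1} = (1 + 6/11z)y_n
  ⇒ R(z) = (1 + 6/11z)/(1 − 5/11z).

Find x<0 with |R(x)|<1.
x=-0.84: |R|=0.3921
R=−1: 1+6/11x = −1+5/11x ⇒ -1/11x=2 ⇒ x=2/(-1/11)=-22.0000
Confirm numerically:
  x=-16.637: |R|=0.94306 <1
  x=-16.446: |R|=0.94043 <1
  x=-11.075: |R|=0.83540 <1
  x=-22.560: |R|=1.00452 >1
  x=-22.332: |R|=1.00271 >1
  x=-22.239: |R|=1.00196 >1
Stable set (-22.0000, 0).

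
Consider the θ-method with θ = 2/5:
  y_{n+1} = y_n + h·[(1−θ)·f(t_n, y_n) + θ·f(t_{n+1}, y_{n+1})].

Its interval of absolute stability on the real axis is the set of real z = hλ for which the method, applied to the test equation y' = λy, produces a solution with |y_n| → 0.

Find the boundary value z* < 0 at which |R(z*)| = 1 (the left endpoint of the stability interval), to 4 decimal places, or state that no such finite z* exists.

left endpoint -10.0000.

Test eqn y'=λy, z=hλ:
  y_{n+1} = y_n + z·[3/5·y_n + 2/5·y_{n+1}] ⇒ (1 − 2/5z)y_{n+1} = (1 + 3/5z)y_n
  R(z) = (1 + 3/5z)/(1 − 2/5z).

Need |R(x)|<1, x<0.
x=-1.51: |R|=0.0586
R=−1: 1+3/5x = −1+2/5x ⇒ -1/5x=2 ⇒ x=2/(-1/5)=-10.0000
Confirm numerically:
  x=-9.853: |R|=0.99405 <1
  x=-8.578: |R|=0.93582 <1
  x=-7.027: |R|=0.84397 <1
  x=-5.286: |R|=0.69728 <1
  x=-10.425: |R|=1.01644 >1
  x=-10.314: |R|=1.01225 >1
Interval (-10.0000, 0).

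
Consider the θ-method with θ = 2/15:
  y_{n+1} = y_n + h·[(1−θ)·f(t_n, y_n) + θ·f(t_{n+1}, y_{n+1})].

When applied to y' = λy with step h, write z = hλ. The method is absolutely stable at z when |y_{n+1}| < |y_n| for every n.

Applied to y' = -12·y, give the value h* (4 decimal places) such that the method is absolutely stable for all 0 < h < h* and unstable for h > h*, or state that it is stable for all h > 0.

(-2.7273,0); λ=-12 ⇒ h* = (30/11)/12 = 0.2273.

Test eqn y'=λy, z=hλ:
  y_{n+1} = y_n + z·[13/15·y_n + 2/15·y_{n+1}] ⇒ (1 − 2/15z)y_{n+1} = (1 + 13/15z)y_n
  Hence R(z) = (1 + 13/15z)/(1 − 2/15z).

Find x<0 with |R(x)|<1.
x=-1.33: |R|=0.1297
R=−1: 1+13/15x = −1+2/15x ⇒ -11/15x=2 ⇒ x=2/(-11/15)=-2.7273
Confirm numerically:
  x=-1.670: |R|=0.36587 <1
  x=-1.518: |R|=0.26248 <1
  x=-1.140: |R|=0.01042 <1
  x=-1.105: |R|=0.03690 <1
  x=-3.049: |R|=1.16774 >1
  x=-2.988: |R|=1.13673 >1
Stable set (-2.7273, 0).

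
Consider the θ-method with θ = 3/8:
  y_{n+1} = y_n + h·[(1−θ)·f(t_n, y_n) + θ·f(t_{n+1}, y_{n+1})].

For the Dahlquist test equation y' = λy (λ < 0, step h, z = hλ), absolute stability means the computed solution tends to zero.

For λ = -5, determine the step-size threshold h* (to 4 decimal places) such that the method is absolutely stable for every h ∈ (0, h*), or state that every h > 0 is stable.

Test eqn y'=λy, z=hλ:
  y_{n+1} = y_n + z·[5/8·y_n + 3/8·y_{n+1}] ⇒ (1 − 3/8z)y_{n+1} = (1 + 5/8z)y_n
  Hence R(z) = (1 + 5/8z)/(1 − 3/8z).

Need |R(x)|<1, x<0.
x=-1.23: |R|=0.1583
R=−1: 1+5/8x = −1+3/8x ⇒ -1/4x=2 ⇒ x=2/(-1/4)=-8.0000
Confirm numerically:
  x=-7.856: |R|=0.99088 <1
  x=-5.704: |R|=0.81714 <1
  x=-4.146: |R|=0.62286 <1
  x=-8.544: |R|=1.03235 >1
  x=-8.229: |R|=1.01401 >1
So |R|<1 on (-8.0000, 0).

(-8.0000,0); λ=-5 ⇒ h* = (8)/5 = 1.6000.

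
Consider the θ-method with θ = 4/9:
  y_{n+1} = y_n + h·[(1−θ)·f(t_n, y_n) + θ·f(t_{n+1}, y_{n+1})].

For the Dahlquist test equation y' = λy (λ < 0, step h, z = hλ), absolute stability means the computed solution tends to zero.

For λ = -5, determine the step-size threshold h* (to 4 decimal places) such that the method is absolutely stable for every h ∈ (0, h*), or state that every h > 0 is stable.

Test eqn y'=λy, z=hλ:
  y_{n+1} = y_n + z·[5/9·y_n + 4/9·y_{n+1}] ⇒ (1 − 4/9z)y_{n+1} = (1 + 5/9z)y_n
  R(z) = (1 + 5/9z)/(1 − 4/9z).

Find x<0 with |R(x)|<1.
x=-0.48: |R|=0.6044
R=−1: 1+5/9x = −1+4/9x ⇒ -1/9x=2 ⇒ x=2/(-1/9)=-18.0000
Confirm numerically:
  x=-16.142: |R|=0.97474 <1
  x=-11.688: |R|=0.88678 <1
  x=-8.964: |R|=0.79856 <1
  x=-7.459: |R|=0.72858 <1
  x=-18.353: |R|=1.00428 >1
  x=-18.237: |R|=1.00289 >1
Stable set (-18.0000, 0).

(-18.0000,0); λ=-5 ⇒ h* = (18)/5 = 3.6000.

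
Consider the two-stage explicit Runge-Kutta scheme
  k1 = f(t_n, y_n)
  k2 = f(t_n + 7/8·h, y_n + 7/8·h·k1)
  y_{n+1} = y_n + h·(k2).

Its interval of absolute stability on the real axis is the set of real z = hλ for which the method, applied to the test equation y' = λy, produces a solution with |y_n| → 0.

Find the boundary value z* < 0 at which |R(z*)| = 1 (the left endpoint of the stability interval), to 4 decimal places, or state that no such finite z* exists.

Test eqn y'=λy, z=hλ:
  k1=λy_n ⇒ h·k1=z·y_n;  k2=λ(1+7/8z)y_n ⇒ h·k2=z(1+7/8z)y_n
  y_{n+1}/y_n = 1 + z(1+7/8z) = 1 + z + 7/8z²
  ⇒ R(z) = 1 + z + 7/8z².

Boundary: |R(x)|=1, x<0.
x=-0.96: |R|=0.8464
R=1: x+7/8x²=0 ⇒ x=−8/7=-1.1429; min R=1−1/(4·7/8)=0.7143>−1
Confirm numerically:
  x=-1.010: |R|=0.88259 <1
  x=-0.630: |R|=0.71729 <1
  x=-0.609: |R|=0.71552 <1
  x=-1.467: |R|=1.41608 >1
  x=-1.311: |R|=1.19288 >1
Interval (-1.1429, 0).

left endpoint -1.1429.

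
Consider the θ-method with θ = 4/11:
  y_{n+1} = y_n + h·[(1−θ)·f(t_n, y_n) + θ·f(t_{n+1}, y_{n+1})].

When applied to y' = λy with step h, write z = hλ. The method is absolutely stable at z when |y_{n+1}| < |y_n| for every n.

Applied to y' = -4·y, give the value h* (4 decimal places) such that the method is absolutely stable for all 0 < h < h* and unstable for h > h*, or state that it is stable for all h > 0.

(-7.3333,0); λ=-4 ⇒ h* = (22/3)/4 = 1.8333.

Test eqn y'=λy, z=hλ:
  y_{n+1} = y_n + z·[7/11·y_n + 4/11·y_{n+1}] ⇒ (1 − 4/11z)y_{n+1} = (1 + 7/11z)y_n
  Hence R(z) = (1 + 7/11z)/(1 − 4/11z).

Solve |R(x)|<1 on ℝ⁻.
x=-1.7: |R|=0.0506
R=−1: 1+7/11x = −1+4/11x ⇒ -3/11x=2 ⇒ x=2/(-3/11)=-7.3333
Confirm numerically:
  x=-7.033: |R|=0.97698 <1
  x=-5.959: |R|=0.88165 <1
  x=-5.359: |R|=0.81739 <1
  x=-4.652: |R|=0.72832 <1
  x=-7.822: |R|=1.03467 >1
  x=-7.698: |R|=1.02618 >1
  x=-7.597: |R|=1.01911 >1
Stable set (-7.3333, 0).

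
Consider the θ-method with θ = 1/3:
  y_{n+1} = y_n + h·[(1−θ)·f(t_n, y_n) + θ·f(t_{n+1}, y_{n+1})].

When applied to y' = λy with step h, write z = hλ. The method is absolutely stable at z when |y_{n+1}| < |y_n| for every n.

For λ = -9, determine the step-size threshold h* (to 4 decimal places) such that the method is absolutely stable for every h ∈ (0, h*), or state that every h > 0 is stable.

On y'=λy, z=hλ:
  y_{n+1} = y_n + z·[2/3·y_n + 1/3·y_{n+1}] ⇒ (1 − 1/3z)y_{n+1} = (1 + 2/3z)y_n
  so R(z) = (1 + 2/3z)/(1 − 1/3z).

Find x<0 with |R(x)|<1.
x=-1.69: |R|=0.0810
R=−1: 1+2/3x = −1+1/3x ⇒ -1/3x=2 ⇒ x=2/(-1/3)=-6.0000
Confirm numerically:
  x=-5.347: |R|=0.92177 <1
  x=-3.760: |R|=0.66864 <1
  x=-3.595: |R|=0.63533 <1
  x=-3.482: |R|=0.61154 <1
  x=-6.429: |R|=1.04550 >1
  x=-6.148: |R|=1.01618 >1
Stable set (-6.0000, 0).

(-6.0000,0); λ=-9 ⇒ h* = (6)/9 = 0.6667.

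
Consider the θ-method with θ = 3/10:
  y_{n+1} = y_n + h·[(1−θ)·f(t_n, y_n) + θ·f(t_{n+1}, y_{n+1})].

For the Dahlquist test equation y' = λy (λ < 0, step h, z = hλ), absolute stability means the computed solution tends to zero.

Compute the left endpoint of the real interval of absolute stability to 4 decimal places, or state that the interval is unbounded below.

z* = -5.0000.

With y'=λy (z=hλ):
  y_{n+1} = y_n + z·[7/10·y_n + 3/10·y_{n+1}] ⇒ (1 − 3/10z)y_{n+1} = (1 + 7/10z)y_n
  ⇒ R(z) = (1 + 7/10z)/(1 − 3/10z).

Solve |R(x)|<1 on ℝ⁻.
x=-1.54: |R|=0.0534
R=−1: 1+7/10x = −1+3/10x ⇒ -2/5x=2 ⇒ x=2/(-2/5)=-5.0000
Confirm numerically:
  x=-4.547: |R|=0.92335 <1
  x=-2.810: |R|=0.52469 <1
  x=-2.679: |R|=0.48528 <1
  x=-2.324: |R|=0.36931 <1
  x=-5.326: |R|=1.05020 >1
  x=-5.190: |R|=1.02972 >1
  x=-5.021: |R|=1.00335 >1
Interval (-5.0000, 0).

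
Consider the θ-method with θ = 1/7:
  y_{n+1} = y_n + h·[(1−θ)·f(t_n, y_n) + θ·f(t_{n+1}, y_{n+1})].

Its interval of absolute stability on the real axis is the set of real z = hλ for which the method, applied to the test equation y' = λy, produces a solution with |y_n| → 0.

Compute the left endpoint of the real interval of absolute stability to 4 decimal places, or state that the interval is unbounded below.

z* = -2.8000.

Set f=λy, z=hλ:
  y_{n+1} = y_n + z·[6/7·y_n + 1/7·y_{n+1}] ⇒ (1 − 1/7z)y_{n+1} = (1 + 6/7z)y_n
  so R(z) = (1 + 6/7z)/(1 − 1/7z).

Find x<0 with |R(x)|<1.
x=-1.3: |R|=0.0964
R=−1: 1+6/7x = −1+1/7x ⇒ -5/7x=2 ⇒ x=2/(-5/7)=-2.8000
Confirm numerically:
  x=-1.671: |R|=0.34898 <1
  x=-1.642: |R|=0.33002 <1
  x=-1.479: |R|=0.22102 <1
  x=-3.233: |R|=1.21157 >1
  x=-3.128: |R|=1.16193 >1
  x=-2.987: |R|=1.09362 >1
So |R|<1 on (-2.8000, 0).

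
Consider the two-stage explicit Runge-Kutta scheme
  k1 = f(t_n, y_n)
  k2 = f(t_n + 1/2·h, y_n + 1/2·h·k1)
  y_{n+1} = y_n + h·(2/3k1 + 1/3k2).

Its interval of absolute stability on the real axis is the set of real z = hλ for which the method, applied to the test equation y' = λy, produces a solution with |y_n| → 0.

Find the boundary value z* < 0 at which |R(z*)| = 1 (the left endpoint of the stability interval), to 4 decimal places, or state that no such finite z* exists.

z* = -6.0000.

On y'=λy, z=hλ:
  k1=λy_n ⇒ h·k1=z·y_n;  k2=λ(1+1/2z)y_n ⇒ h·k2=z(1+1/2z)y_n
  y_{n+1}/y_n = 1 + 2/3z + 1/3z(1+1/2z) = 1 + z + 1/6z²
  R(z) = 1 + z + 1/6z².

Boundary: |R(x)|=1, x<0.
x=-1.4: |R|=0.0733
R=1: x+1/6x²=0 ⇒ x=−6=-6.0000; min R=1−1/(4·1/6)=-0.5000>−1
Confirm numerically:
  x=-5.086: |R|=0.22523 <1
  x=-3.647: |R|=0.43023 <1
  x=-2.435: |R|=0.44680 <1
  x=-6.454: |R|=1.48835 >1
  x=-6.178: |R|=1.18328 >1
  x=-6.154: |R|=1.15795 >1
So |R|<1 on (-6.0000, 0).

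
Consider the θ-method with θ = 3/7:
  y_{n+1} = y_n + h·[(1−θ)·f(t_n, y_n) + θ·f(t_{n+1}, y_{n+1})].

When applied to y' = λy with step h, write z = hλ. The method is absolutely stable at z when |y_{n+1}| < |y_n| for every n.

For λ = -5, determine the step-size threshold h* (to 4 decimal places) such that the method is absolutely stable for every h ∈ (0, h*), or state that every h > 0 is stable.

(-14.0000,0); λ=-5 ⇒ h* = (14)/5 = 2.8000.

On y'=λy, z=hλ:
  y_{n+1} = y_n + z·[4/7·y_n + 3/7·y_{n+1}] ⇒ (1 − 3/7z)y_{n+1} = (1 + 4/7z)y_n
  ⇒ R(z) = (1 + 4/7z)/(1 − 3/7z).

Find x<0 with |R(x)|<1.
x=-1.56: |R|=0.0651
R=−1: 1+4/7x = −1+3/7x ⇒ -1/7x=2 ⇒ x=2/(-1/7)=-14.0000
Confirm numerically:
  x=-13.213: |R|=0.98313 <1
  x=-12.229: |R|=0.95946 <1
  x=-8.748: |R|=0.84202 <1
  x=-14.393: |R|=1.00783 >1
  x=-14.215: |R|=1.00433 >1
Stable set (-14.0000, 0).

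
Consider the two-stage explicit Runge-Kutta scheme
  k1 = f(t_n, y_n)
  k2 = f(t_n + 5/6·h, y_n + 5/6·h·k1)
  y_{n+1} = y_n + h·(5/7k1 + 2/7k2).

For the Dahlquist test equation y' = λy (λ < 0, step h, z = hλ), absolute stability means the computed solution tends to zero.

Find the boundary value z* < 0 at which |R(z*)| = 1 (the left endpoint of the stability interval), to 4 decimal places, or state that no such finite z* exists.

left endpoint -4.2000.

Set f=λy, z=hλ:
  k1=λy_n ⇒ h·k1=z·y_n;  k2=λ(1+5/6z)y_n ⇒ h·k2=z(1+5/6z)y_n
  y_{n+1}/y_n = 1 + 5/7z + 2/7z(1+5/6z) = 1 + z + 5/21z²
  R(z) = 1 + z + 5/21z².

Need |R(x)|<1, x<0.
x=-1.42: |R|=0.0601
R=1: x+5/21x²=0 ⇒ x=−21/5=-4.2000; min R=1−1/(4·5/21)=-0.0500>−1
Confirm numerically:
  x=-3.414: |R|=0.36109 <1
  x=-3.051: |R|=0.16533 <1
  x=-3.007: |R|=0.14587 <1
  x=-2.444: |R|=0.02182 <1
  x=-4.604: |R|=1.44286 >1
  x=-4.601: |R|=1.43929 >1
So |R|<1 on (-4.2000, 0).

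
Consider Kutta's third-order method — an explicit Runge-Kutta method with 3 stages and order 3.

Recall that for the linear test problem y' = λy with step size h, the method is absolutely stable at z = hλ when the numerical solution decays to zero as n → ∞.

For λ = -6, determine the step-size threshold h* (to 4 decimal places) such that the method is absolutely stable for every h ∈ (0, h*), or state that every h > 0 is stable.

Set f=λy, z=hλ:
  order 3, 3-stage ⇒ R(z)=1+z+z^2/2+z^3/6
  (e.g. R(-0.4)=0.66933, |R|=0.66933)

Find x<0 with |R(x)|<1.
x=-0.4: |R|=0.6693
|R(-1.87)|=0.2114 |R(-1.45)|=0.0931 |R(-0.88)|=0.3936
Bisect:
  x_lo=-2.8395 |R|=1.6239  x_hi=-0.1209 |R|=0.8861
  mid=-1.48021 |R|=0.07477 →hi
  mid=-2.15986 |R|=0.50665 →hi
  mid=-2.49969 |R|=0.97866 →hi
  mid=-2.66960 |R|=1.27715 →lo
  mid=-2.58464 |R|=1.12219 →lo
  mid=-2.54217 |R|=1.04903 →lo
  mid=-2.52093 |R|=1.01350 →lo
  mid=-2.51031 |R|=0.99600 →hi
  mid=-2.51562 |R|=1.00473 →lo
  mid=-2.51296 |R|=1.00036 →lo
  ...
  [-2.51280,-2.51263] ⇒ x*=-2.5127
So |R|<1 on (-2.5127, 0).

(-2.5127,0); λ=-6 ⇒ h* = 0.4188.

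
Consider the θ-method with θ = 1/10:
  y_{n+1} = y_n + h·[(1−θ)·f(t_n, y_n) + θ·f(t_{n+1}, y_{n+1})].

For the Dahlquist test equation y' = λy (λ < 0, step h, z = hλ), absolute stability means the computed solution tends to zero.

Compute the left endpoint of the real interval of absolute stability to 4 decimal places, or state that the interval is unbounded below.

Set f=λy, z=hλ:
  y_{n+1} = y_n + z·[9/10·y_n + 1/10·y_{n+1}] ⇒ (1 − 1/10z)y_{n+1} = (1 + 9/10z)y_n
  Hence R(z) = (1 + 9/10z)/(1 − 1/10z).

Solve |R(x)|<1 on ℝ⁻.
x=-1.43: |R|=0.2511
R=−1: 1+9/10x = −1+1/10x ⇒ -4/5x=2 ⇒ x=2/(-4/5)=-2.5000
Confirm numerically:
  x=-2.241: |R|=0.83073 <1
  x=-2.237: |R|=0.82806 <1
  x=-2.206: |R|=0.80731 <1
  x=-1.007: |R|=0.08513 <1
  x=-2.977: |R|=1.29406 >1
  x=-2.968: |R|=1.28871 >1
  x=-2.544: |R|=1.02806 >1
So |R|<1 on (-2.5000, 0).

z* = -2.5000.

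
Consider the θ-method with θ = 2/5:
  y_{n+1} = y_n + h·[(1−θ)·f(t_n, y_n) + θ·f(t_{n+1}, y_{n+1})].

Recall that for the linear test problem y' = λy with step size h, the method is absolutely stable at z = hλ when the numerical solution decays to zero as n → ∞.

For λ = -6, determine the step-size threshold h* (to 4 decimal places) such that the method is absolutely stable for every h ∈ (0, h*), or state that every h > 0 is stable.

Test eqn y'=λy, z=hλ:
  y_{n+1} = y_n + z·[3/5·y_n + 2/5·y_{n+1}] ⇒ (1 − 2/5z)y_{n+1} = (1 + 3/5z)y_n
  ⇒ R(z) = (1 + 3/5z)/(1 − 2/5z).

Need |R(x)|<1, x<0.
x=-1.73: |R|=0.0225
R=−1: 1+3/5x = −1+2/5x ⇒ -1/5x=2 ⇒ x=2/(-1/5)=-10.0000
Confirm numerically:
  x=-5.671: |R|=0.73510 <1
  x=-5.366: |R|=0.70544 <1
  x=-4.879: |R|=0.65300 <1
  x=-4.253: |R|=0.57449 <1
  x=-10.456: |R|=1.01760 >1
  x=-10.419: |R|=1.01622 >1
  x=-10.073: |R|=1.00290 >1
So |R|<1 on (-10.0000, 0).

(-10.0000,0); λ=-6 ⇒ h* = (10)/6 = 1.6667.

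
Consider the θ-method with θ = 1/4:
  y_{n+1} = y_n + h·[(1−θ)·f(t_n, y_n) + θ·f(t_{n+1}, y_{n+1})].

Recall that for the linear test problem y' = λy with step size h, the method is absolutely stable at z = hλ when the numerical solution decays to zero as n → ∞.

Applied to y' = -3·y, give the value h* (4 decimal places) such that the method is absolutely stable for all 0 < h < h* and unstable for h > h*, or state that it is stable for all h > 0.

Set f=λy, z=hλ:
  y_{n+1} = y_n + z·[3/4·y_n + 1/4·y_{n+1}] ⇒ (1 − 1/4z)y_{n+1} = (1 + 3/4z)y_n
  R(z) = (1 + 3/4z)/(1 − 1/4z).

Need |R(x)|<1, x<0.
x=-0.83: |R|=0.3126
R=−1: 1+3/4x = −1+1/4x ⇒ -1/2x=2 ⇒ x=2/(-1/2)=-4.0000
Confirm numerically:
  x=-3.568: |R|=0.88584 <1
  x=-2.975: |R|=0.70609 <1
  x=-2.866: |R|=0.66968 <1
  x=-1.749: |R|=0.21691 <1
  x=-4.595: |R|=1.13845 >1
  x=-4.080: |R|=1.01980 >1
  x=-4.026: |R|=1.00648 >1
Interval (-4.0000, 0).

(-4.0000,0); λ=-3 ⇒ h* = (4)/3 = 1.3333.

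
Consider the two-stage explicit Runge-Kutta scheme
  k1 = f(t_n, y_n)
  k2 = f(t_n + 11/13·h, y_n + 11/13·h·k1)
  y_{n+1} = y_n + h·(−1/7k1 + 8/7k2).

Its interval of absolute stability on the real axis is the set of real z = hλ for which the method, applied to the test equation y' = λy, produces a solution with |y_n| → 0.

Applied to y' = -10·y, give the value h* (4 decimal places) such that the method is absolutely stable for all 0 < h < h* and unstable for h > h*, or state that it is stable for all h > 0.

Set f=λy, z=hλ:
  k1=λy_n ⇒ h·k1=z·y_n;  k2=λ(1+11/13z)y_n ⇒ h·k2=z(1+11/13z)y_n
  y_{n+1}/y_n = 1 − 1/7z + 8/7z(1+11/13z) = 1 + z + 88/91z²
  ⇒ R(z) = 1 + z + 88/91z².

Find x<0 with |R(x)|<1.
x=-0.8: |R|=0.8189
R=1: x+88/91x²=0 ⇒ x=−91/88=-1.0341; min R=1−1/(4·88/91)=0.7415>−1
Confirm numerically:
  x=-0.978: |R|=0.94695 <1
  x=-0.710: |R|=0.77748 <1
  x=-0.638: |R|=0.75562 <1
  x=-1.421: |R|=1.53167 >1
  x=-1.201: |R|=1.19385 >1
  x=-1.169: |R|=1.15251 >1
Interval (-1.0341, 0).

(-1.0341,0); λ=-10 ⇒ h* = (91/88)/10 = 0.1034.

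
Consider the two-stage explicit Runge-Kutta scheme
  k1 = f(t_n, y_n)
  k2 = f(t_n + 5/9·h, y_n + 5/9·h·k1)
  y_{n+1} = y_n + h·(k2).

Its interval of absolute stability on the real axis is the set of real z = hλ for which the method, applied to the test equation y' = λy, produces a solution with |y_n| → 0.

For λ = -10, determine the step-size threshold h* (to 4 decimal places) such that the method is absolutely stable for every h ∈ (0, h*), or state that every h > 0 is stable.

Test eqn y'=λy, z=hλ:
  k1=λy_n ⇒ h·k1=z·y_n;  k2=λ(1+5/9z)y_n ⇒ h·k2=z(1+5/9z)y_n
  y_{n+1}/y_n = 1 + z(1+5/9z) = 1 + z + 5/9z²
  R(z) = 1 + z + 5/9z².

Need |R(x)|<1, x<0.
x=-1.41: |R|=0.6945
R=1: x+5/9x²=0 ⇒ x=−9/5=-1.8000; min R=1−1/(4·5/9)=0.5500>−1
Confirm numerically:
  x=-1.169: |R|=0.59020 <1
  x=-1.057: |R|=0.56369 <1
  x=-0.797: |R|=0.55589 <1
  x=-2.338: |R|=1.69880 >1
  x=-2.169: |R|=1.44465 >1
  x=-1.925: |R|=1.13368 >1
Interval (-1.8000, 0).

(-1.8000,0); λ=-10 ⇒ h* = (9/5)/10 = 0.1800.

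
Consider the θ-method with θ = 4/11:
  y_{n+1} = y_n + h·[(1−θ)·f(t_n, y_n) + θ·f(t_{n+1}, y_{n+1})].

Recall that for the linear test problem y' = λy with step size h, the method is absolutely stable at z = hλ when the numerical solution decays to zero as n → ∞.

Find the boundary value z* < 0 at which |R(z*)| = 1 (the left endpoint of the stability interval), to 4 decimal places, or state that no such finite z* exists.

Test eqn y'=λy, z=hλ:
  y_{n+1} = y_n + z·[7/11·y_n + 4/11·y_{n+1}] ⇒ (1 − 4/11z)y_{n+1} = (1 + 7/11z)y_n
  so R(z) = (1 + 7/11z)/(1 − 4/11z).

Boundary: |R(x)|=1, x<0.
x=-0.92: |R|=0.3106
R=−1: 1+7/11x = −1+4/11x ⇒ -3/11x=2 ⇒ x=2/(-3/11)=-7.3333
Confirm numerically:
  x=-6.491: |R|=0.93164 <1
  x=-5.471: |R|=0.83010 <1
  x=-5.456: |R|=0.82842 <1
  x=-3.900: |R|=0.61278 <1
  x=-7.731: |R|=1.02846 >1
  x=-7.442: |R|=1.00800 >1
  x=-7.389: |R|=1.00412 >1
So |R|<1 on (-7.3333, 0).

z* = -7.3333.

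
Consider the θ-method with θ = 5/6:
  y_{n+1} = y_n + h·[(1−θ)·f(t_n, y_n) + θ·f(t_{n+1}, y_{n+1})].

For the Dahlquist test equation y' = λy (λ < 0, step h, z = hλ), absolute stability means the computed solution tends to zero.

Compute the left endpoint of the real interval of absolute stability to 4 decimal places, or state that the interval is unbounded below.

With y'=λy (z=hλ):
  y_{n+1} = y_n + z·[1/6·y_n + 5/6·y_{n+1}] ⇒ (1 − 5/6z)y_{n+1} = (1 + 1/6z)y_n
  R(z) = (1 + 1/6z)/(1 − 5/6z).

Find x<0 with |R(x)|<1.
x=-1.33: |R|=0.3692
x=-2: |R|=0.2500
x=-10: |R|=0.0714
x=-100: |R|=0.1858
θ=5/6≥1/2 ⇒ |1+1/6x|<|1−5/6x| ∀x<0 ⇒ stable on all of ℝ⁻.

interval (−∞, 0).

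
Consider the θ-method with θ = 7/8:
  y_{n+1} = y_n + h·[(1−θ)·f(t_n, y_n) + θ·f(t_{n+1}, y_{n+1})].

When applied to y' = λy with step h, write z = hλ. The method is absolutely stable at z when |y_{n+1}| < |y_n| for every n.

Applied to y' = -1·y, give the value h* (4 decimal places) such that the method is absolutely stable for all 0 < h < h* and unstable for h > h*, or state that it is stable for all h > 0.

Test eqn y'=λy, z=hλ:
  y_{n+1} = y_n + z·[1/8·y_n + 7/8·y_{n+1}] ⇒ (1 − 7/8z)y_{n+1} = (1 + 1/8z)y_n
  R(z) = (1 + 1/8z)/(1 − 7/8z).

Need |R(x)|<1, x<0.
x=-1.25: |R|=0.4030
x=-2: |R|=0.2727
x=-10: |R|=0.0256
x=-100: |R|=0.1299
θ=7/8≥1/2 ⇒ |1+1/8x|<|1−7/8x| ∀x<0 ⇒ unbounded interval.

unbounded; (−∞, 0). Any h>0 works for λ=-1.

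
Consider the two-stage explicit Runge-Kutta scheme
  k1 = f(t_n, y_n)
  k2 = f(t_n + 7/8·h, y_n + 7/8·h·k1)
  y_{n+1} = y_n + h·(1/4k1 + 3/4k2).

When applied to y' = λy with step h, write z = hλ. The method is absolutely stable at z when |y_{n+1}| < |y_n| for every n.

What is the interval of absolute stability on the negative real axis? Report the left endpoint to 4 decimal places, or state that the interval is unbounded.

z∈(-1.5238,0).

On y'=λy, z=hλ:
  k1=λy_n ⇒ h·k1=z·y_n;  k2=λ(1+7/8z)y_n ⇒ h·k2=z(1+7/8z)y_n
  y_{n+1}/y_n = 1 + 1/4z + 3/4z(1+7/8z) = 1 + z + 21/32z²
  so R(z) = 1 + z + 21/32z².

Solve |R(x)|<1 on ℝ⁻.
x=-0.35: |R|=0.7304
R=1: x+21/32x²=0 ⇒ x=−32/21=-1.5238; min R=1−1/(4·21/32)=0.6190>−1
Confirm numerically:
  x=-1.478: |R|=0.95557 <1
  x=-1.400: |R|=0.88625 <1
  x=-1.207: |R|=0.74906 <1
  x=-1.167: |R|=0.72674 <1
  x=-1.870: |R|=1.42484 >1
  x=-1.682: |R|=1.17461 >1
Interval (-1.5238, 0).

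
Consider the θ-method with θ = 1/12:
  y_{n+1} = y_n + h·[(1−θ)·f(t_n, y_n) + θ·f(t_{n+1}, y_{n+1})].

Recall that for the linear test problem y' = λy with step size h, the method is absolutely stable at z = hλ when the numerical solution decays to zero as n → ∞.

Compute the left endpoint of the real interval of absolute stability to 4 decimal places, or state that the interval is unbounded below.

On y'=λy, z=hλ:
  y_{n+1} = y_n + z·[11/12·y_n + 1/12·y_{n+1}] ⇒ (1 − 1/12z)y_{n+1} = (1 + 11/12z)y_n
  ⇒ R(z) = (1 + 11/12z)/(1 − 1/12z).

Need |R(x)|<1, x<0.
x=-1.4: |R|=0.2537
R=−1: 1+11/12x = −1+1/12x ⇒ -5/6x=2 ⇒ x=2/(-5/6)=-2.4000
Confirm numerically:
  x=-1.655: |R|=0.45441 <1
  x=-1.412: |R|=0.26335 <1
  x=-1.084: |R|=0.00581 <1
  x=-2.653: |R|=1.17266 >1
  x=-2.650: |R|=1.17065 >1
Interval (-2.4000, 0).

left endpoint -2.4000.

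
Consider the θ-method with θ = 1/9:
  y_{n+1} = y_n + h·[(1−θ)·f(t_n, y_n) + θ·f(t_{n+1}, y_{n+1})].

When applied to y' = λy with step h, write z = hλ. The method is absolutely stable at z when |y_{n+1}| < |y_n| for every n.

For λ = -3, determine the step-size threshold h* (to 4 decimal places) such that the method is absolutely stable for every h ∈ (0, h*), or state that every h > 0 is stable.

(-2.5714,0); λ=-3 ⇒ h* = (18/7)/3 = 0.8571.

With y'=λy (z=hλ):
  y_{n+1} = y_n + z·[8/9·y_n + 1/9·y_{n+1}] ⇒ (1 − 1/9z)y_{n+1} = (1 + 8/9z)y_n
  Hence R(z) = (1 + 8/9z)/(1 − 1/9z).

Need |R(x)|<1, x<0.
x=-1.43: |R|=0.2339
R=−1: 1+8/9x = −1+1/9x ⇒ -7/9x=2 ⇒ x=2/(-7/9)=-2.5714
Confirm numerically:
  x=-2.373: |R|=0.87787 <1
  x=-1.813: |R|=0.50902 <1
  x=-1.399: |R|=0.21079 <1
  x=-3.031: |R|=1.26739 >1
  x=-2.967: |R|=1.23139 >1
Stable set (-2.5714, 0).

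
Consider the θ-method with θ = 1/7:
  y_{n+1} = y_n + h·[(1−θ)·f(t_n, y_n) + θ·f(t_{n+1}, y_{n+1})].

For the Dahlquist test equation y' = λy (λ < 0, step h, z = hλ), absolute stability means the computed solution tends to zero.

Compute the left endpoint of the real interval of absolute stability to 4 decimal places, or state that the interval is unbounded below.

z* = -2.8000.

Set f=λy, z=hλ:
  y_{n+1} = y_n + z·[6/7·y_n + 1/7·y_{n+1}] ⇒ (1 − 1/7z)y_{n+1} = (1 + 6/7z)y_n
  Hence R(z) = (1 + 6/7z)/(1 − 1/7z).

Solve |R(x)|<1 on ℝ⁻.
x=-0.6: |R|=0.4474
R=−1: 1+6/7x = −1+1/7x ⇒ -5/7x=2 ⇒ x=2/(-5/7)=-2.8000
Confirm numerically:
  x=-1.699: |R|=0.36717 <1
  x=-1.615: |R|=0.31225 <1
  x=-1.311: |R|=0.10420 <1
  x=-3.374: |R|=1.27665 >1
  x=-3.323: |R|=1.25332 >1
  x=-3.128: |R|=1.16193 >1
So |R|<1 on (-2.8000, 0).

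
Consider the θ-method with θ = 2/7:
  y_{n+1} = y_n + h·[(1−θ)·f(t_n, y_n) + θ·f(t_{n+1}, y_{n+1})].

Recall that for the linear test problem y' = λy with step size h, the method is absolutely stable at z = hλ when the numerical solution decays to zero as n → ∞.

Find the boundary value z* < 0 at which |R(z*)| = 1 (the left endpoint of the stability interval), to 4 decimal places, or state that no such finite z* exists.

On y'=λy, z=hλ:
  y_{n+1} = y_n + z·[5/7·y_n + 2/7·y_{n+1}] ⇒ (1 − 2/7z)y_{n+1} = (1 + 5/7z)y_n
  ⇒ R(z) = (1 + 5/7z)/(1 − 2/7z).

Boundary: |R(x)|=1, x<0.
x=-0.31: |R|=0.7152
R=−1: 1+5/7x = −1+2/7x ⇒ -3/7x=2 ⇒ x=2/(-3/7)=-4.6667
Confirm numerically:
  x=-3.759: |R|=0.81244 <1
  x=-3.724: |R|=0.80426 <1
  x=-3.256: |R|=0.68680 <1
  x=-2.262: |R|=0.37400 <1
  x=-5.167: |R|=1.08659 >1
  x=-5.072: |R|=1.07093 >1
So |R|<1 on (-4.6667, 0).

left endpoint -4.6667.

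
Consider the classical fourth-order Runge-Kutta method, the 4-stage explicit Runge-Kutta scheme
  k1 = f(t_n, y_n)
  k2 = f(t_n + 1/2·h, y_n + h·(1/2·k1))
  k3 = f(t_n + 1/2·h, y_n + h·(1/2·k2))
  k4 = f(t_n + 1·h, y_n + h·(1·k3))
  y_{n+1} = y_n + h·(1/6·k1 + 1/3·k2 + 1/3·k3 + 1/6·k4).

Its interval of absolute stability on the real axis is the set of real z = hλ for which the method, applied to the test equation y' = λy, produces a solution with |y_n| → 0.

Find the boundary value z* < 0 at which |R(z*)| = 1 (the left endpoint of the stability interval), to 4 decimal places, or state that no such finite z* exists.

Set f=λy, z=hλ:
  order 4, 4-stage ⇒ R(z)=1+z+z^2/2+z^3/6+z^4/24
  (e.g. R(-1.4)=0.28273, |R|=0.28273)

Boundary: |R(x)|=1, x<0.
x=-1.4: |R|=0.2827
|R(-2.32)|=0.4971 |R(-2)|=0.3333 |R(-1.1)|=0.3442
Bisect:
  x_lo=-3.2337 |R|=1.9151  x_hi=-0.1092 |R|=0.8966
  mid=-1.67143 |R|=0.27236 →hi
  mid=-2.45257 |R|=0.60379 →hi
  mid=-2.84313 |R|=1.09077 →lo
  mid=-2.64785 |R|=0.81180 →hi
  mid=-2.74549 |R|=0.94163 →hi
  mid=-2.79431 |R|=1.01368 →lo
  mid=-2.76990 |R|=0.97704 →hi
  mid=-2.78211 |R|=0.99521 →hi
  mid=-2.78821 |R|=1.00441 →lo
  ...
  [-2.78535,-2.78516] ⇒ x*=-2.7853
Interval (-2.7853, 0).

z* = -2.7853.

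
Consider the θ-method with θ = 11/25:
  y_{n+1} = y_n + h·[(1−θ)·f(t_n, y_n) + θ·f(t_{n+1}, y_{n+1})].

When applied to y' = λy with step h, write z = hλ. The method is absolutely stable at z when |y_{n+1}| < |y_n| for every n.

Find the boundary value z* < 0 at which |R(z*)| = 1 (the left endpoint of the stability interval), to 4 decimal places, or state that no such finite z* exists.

Test eqn y'=λy, z=hλ:
  y_{n+1} = y_n + z·[14/25·y_n + 11/25·y_{n+1}] ⇒ (1 − 11/25z)y_{n+1} = (1 + 14/25z)y_n
  so R(z) = (1 + 14/25z)/(1 − 11/25z).

Boundary: |R(x)|=1, x<0.
x=-1.71: |R|=0.0242
R=−1: 1+14/25x = −1+11/25x ⇒ -3/25x=2 ⇒ x=2/(-3/25)=-16.6667
Confirm numerically:
  x=-16.047: |R|=0.99077 <1
  x=-12.375: |R|=0.92009 <1
  x=-11.473: |R|=0.89695 <1
  x=-7.316: |R|=0.73404 <1
  x=-17.019: |R|=1.00498 >1
  x=-16.977: |R|=1.00440 >1
  x=-16.701: |R|=1.00049 >1
So |R|<1 on (-16.6667, 0).

z* = -16.6667.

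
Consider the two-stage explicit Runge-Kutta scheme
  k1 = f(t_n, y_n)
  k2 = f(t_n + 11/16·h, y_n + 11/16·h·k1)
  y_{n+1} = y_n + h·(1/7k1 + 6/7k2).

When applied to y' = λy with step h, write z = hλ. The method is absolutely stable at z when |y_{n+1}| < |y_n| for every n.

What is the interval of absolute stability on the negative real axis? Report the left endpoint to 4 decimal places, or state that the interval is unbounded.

(-1.6970, 0).

Set f=λy, z=hλ:
  k1=λy_n ⇒ h·k1=z·y_n;  k2=λ(1+11/16z)y_n ⇒ h·k2=z(1+11/16z)y_n
  y_{n+1}/y_n = 1 + 1/7z + 6/7z(1+11/16z) = 1 + z + 33/56z²
  R(z) = 1 + z + 33/56z².

Need |R(x)|<1, x<0.
x=-1.5: |R|=0.8259
R=1: x+33/56x²=0 ⇒ x=−56/33=-1.6970; min R=1−1/(4·33/56)=0.5758>−1
Confirm numerically:
  x=-1.568: |R|=0.88083 <1
  x=-1.444: |R|=0.78474 <1
  x=-1.348: |R|=0.72279 <1
  x=-1.261: |R|=0.67604 <1
  x=-2.293: |R|=1.80538 >1
  x=-2.190: |R|=1.63627 >1
  x=-1.930: |R|=1.26503 >1
Stable set (-1.6970, 0).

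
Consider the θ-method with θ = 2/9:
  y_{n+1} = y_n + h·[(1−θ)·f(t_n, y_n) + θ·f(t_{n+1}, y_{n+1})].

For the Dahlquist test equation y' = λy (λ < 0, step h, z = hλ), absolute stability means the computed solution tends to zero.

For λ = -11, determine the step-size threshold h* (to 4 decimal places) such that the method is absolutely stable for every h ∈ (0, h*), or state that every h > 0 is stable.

On y'=λy, z=hλ:
  y_{n+1} = y_n + z·[7/9·y_n + 2/9·y_{n+1}] ⇒ (1 − 2/9z)y_{n+1} = (1 + 7/9z)y_n
  so R(z) = (1 + 7/9z)/(1 − 2/9z).

Boundary: |R(x)|=1, x<0.
x=-0.36: |R|=0.6667
R=−1: 1+7/9x = −1+2/9x ⇒ -5/9x=2 ⇒ x=2/(-5/9)=-3.6000
Confirm numerically:
  x=-3.301: |R|=0.90418 <1
  x=-3.092: |R|=0.83272 <1
  x=-1.692: |R|=0.22965 <1
  x=-1.643: |R|=0.20357 <1
  x=-4.151: |R|=1.15923 >1
  x=-3.638: |R|=1.01167 >1
Interval (-3.6000, 0).

(-3.6000,0); λ=-11 ⇒ h* = (18/5)/11 = 0.3273.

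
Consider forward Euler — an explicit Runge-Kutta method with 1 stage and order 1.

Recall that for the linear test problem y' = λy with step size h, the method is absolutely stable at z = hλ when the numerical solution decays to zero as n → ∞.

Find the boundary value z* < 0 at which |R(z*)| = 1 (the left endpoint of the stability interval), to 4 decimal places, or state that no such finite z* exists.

left endpoint -2.0000.

With y'=λy (z=hλ):
  order 1, 1-stage ⇒ R(z)=1+z
  (e.g. R(-1.78)=-0.78000, |R|=0.78000)

Solve |R(x)|<1 on ℝ⁻.
x=-1.78: |R|=0.7800
|R(-2.11)|=1.1100 |R(-1.5)|=0.5000 |R(-1.39)|=0.3900
Bisect:
  x_lo=-2.8053 |R|=1.8053  x_hi=-0.1943 |R|=0.8057
  mid=-1.49978 |R|=0.49978 →hi
  mid=-2.15254 |R|=1.15254 →lo
  mid=-1.82616 |R|=0.82616 →hi
  mid=-1.98935 |R|=0.98935 →hi
  mid=-2.07094 |R|=1.07094 →lo
  mid=-2.03014 |R|=1.03014 →lo
  mid=-2.00975 |R|=1.00975 →lo
  ...
  [-2.00002,-1.99987] ⇒ x*=-2.0000
Interval (-2.0000, 0).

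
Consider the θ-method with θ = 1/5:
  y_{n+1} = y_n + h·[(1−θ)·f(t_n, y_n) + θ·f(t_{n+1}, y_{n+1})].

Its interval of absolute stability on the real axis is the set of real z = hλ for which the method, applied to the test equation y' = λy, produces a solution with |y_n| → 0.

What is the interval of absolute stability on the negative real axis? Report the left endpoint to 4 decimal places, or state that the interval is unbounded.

(-3.3333, 0).

Test eqn y'=λy, z=hλ:
  y_{n+1} = y_n + z·[4/5·y_n + 1/5·y_{n+1}] ⇒ (1 − 1/5z)y_{n+1} = (1 + 4/5z)y_n
  R(z) = (1 + 4/5z)/(1 − 1/5z).

Find x<0 with |R(x)|<1.
x=-0.59: |R|=0.4723
R=−1: 1+4/5x = −1+1/5x ⇒ -3/5x=2 ⇒ x=2/(-3/5)=-3.3333
Confirm numerically:
  x=-2.654: |R|=0.73373 <1
  x=-2.489: |R|=0.66177 <1
  x=-1.889: |R|=0.37103 <1
  x=-1.561: |R|=0.18961 <1
  x=-3.841: |R|=1.17227 >1
  x=-3.387: |R|=1.01920 >1
Interval (-3.3333, 0).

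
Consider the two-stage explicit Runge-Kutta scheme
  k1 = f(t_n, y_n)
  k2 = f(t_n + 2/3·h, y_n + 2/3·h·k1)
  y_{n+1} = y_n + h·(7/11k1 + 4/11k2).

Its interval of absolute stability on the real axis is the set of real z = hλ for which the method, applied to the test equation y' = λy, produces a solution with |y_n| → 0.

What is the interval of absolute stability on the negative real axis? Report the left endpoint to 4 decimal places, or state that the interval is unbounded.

Set f=λy, z=hλ:
  k1=λy_n ⇒ h·k1=z·y_n;  k2=λ(1+2/3z)y_n ⇒ h·k2=z(1+2/3z)y_n
  y_{n+1}/y_n = 1 + 7/11z + 4/11z(1+2/3z) = 1 + z + 8/33z²
  so R(z) = 1 + z + 8/33z².

Boundary: |R(x)|=1, x<0.
x=-1.51: |R|=0.0428
R=1: x+8/33x²=0 ⇒ x=−33/8=-4.1250; min R=1−1/(4·8/33)=-0.0312>−1
Confirm numerically:
  x=-3.686: |R|=0.60772 <1
  x=-3.233: |R|=0.30089 <1
  x=-2.761: |R|=0.08703 <1
  x=-2.615: |R|=0.04275 <1
  x=-4.533: |R|=1.44835 >1
  x=-4.188: |R|=1.06396 >1
Stable set (-4.1250, 0).

z∈(-4.1250,0).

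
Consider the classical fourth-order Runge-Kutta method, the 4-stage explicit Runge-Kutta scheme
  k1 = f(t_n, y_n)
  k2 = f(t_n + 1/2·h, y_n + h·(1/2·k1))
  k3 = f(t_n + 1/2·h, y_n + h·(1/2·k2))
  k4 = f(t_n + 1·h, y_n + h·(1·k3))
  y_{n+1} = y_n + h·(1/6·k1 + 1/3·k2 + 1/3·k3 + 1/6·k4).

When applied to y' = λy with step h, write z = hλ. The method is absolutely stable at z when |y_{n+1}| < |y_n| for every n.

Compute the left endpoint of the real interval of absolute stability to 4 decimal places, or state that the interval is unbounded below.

Set f=λy, z=hλ:
  order 4, 4-stage ⇒ R(z)=1+z+z^2/2+z^3/6+z^4/24
  (e.g. R(-1.74)=0.27773, |R|=0.27773)

Find x<0 with |R(x)|<1.
x=-1.74: |R|=0.2777
|R(-2.73)|=0.9198 |R(-2.71)|=0.8923 |R(-1.37)|=0.2867
Bisect:
  x_lo=-3.6521 |R|=3.3108  x_hi=-0.1093 |R|=0.8965
  mid=-1.88071 |R|=0.30041 →hi
  mid=-2.76642 |R|=0.97192 →hi
  mid=-3.20928 |R|=1.85144 →lo
  mid=-2.98785 |R|=1.35089 →lo
  mid=-2.87714 |R|=1.14753 →lo
  mid=-2.82178 |R|=1.05642 →lo
  mid=-2.79410 |R|=1.01336 →lo
  ...
  [-2.78545,-2.78524] ⇒ x*=-2.7853
So |R|<1 on (-2.7853, 0).

z* = -2.7853.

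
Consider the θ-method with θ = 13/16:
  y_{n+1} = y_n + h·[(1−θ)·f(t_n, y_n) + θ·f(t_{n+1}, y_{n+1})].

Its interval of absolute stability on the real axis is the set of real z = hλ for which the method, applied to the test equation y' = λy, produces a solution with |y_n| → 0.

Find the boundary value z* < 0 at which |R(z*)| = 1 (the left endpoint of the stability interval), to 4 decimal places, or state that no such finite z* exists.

interval (−∞, 0).

Test eqn y'=λy, z=hλ:
  y_{n+1} = y_n + z·[3/16·y_n + 13/16·y_{n+1}] ⇒ (1 − 13/16z)y_{n+1} = (1 + 3/16z)y_n
  ⇒ R(z) = (1 + 3/16z)/(1 − 13/16z).

Solve |R(x)|<1 on ℝ⁻.
x=-1.15: |R|=0.4055
x=-2: |R|=0.2381
x=-10: |R|=0.0959
x=-100: |R|=0.2158
θ=13/16≥1/2 ⇒ |1+3/16x|<|1−13/16x| ∀x<0 ⇒ interval (−∞,0).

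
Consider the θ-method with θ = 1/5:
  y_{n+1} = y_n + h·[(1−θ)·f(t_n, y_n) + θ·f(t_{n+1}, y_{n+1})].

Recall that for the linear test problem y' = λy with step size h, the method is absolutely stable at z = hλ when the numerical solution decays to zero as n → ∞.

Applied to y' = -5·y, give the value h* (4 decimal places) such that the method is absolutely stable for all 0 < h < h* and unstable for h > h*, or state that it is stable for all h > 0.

Test eqn y'=λy, z=hλ:
  y_{n+1} = y_n + z·[4/5·y_n + 1/5·y_{n+1}] ⇒ (1 − 1/5z)y_{n+1} = (1 + 4/5z)y_n
  ⇒ R(z) = (1 + 4/5z)/(1 − 1/5z).

Need |R(x)|<1, x<0.
x=-1.58: |R|=0.2006
R=−1: 1+4/5x = −1+1/5x ⇒ -3/5x=2 ⇒ x=2/(-3/5)=-3.3333
Confirm numerically:
  x=-2.268: |R|=0.56026 <1
  x=-2.260: |R|=0.55647 <1
  x=-2.238: |R|=0.54601 <1
  x=-1.671: |R|=0.25244 <1
  x=-3.875: |R|=1.18310 >1
  x=-3.771: |R|=1.14970 >1
  x=-3.502: |R|=1.05952 >1
Interval (-3.3333, 0).

(-3.3333,0); λ=-5 ⇒ h* = (10/3)/5 = 0.6667.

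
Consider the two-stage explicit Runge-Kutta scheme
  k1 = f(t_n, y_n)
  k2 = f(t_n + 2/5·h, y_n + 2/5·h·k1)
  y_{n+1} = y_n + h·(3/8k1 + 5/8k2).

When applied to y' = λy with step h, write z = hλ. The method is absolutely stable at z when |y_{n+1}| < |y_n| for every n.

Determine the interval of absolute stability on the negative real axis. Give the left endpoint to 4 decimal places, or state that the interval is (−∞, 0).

(-4.0000, 0).

Set f=λy, z=hλ:
  k1=λy_n ⇒ h·k1=z·y_n;  k2=λ(1+2/5z)y_n ⇒ h·k2=z(1+2/5z)y_n
  y_{n+1}/y_n = 1 + 3/8z + 5/8z(1+2/5z) = 1 + z + 1/4z²
  ⇒ R(z) = 1 + z + 1/4z².

Find x<0 with |R(x)|<1.
x=-1.43: |R|=0.0812
R=1: x+1/4x²=0 ⇒ x=−4=-4.0000; min R=1−1/(4·1/4)=0.0000>−1
Confirm numerically:
  x=-3.213: |R|=0.36784 <1
  x=-2.545: |R|=0.07426 <1
  x=-1.949: |R|=0.00065 <1
  x=-1.835: |R|=0.00681 <1
  x=-4.356: |R|=1.38768 >1
  x=-4.330: |R|=1.35723 >1
  x=-4.245: |R|=1.26001 >1
Interval (-4.0000, 0).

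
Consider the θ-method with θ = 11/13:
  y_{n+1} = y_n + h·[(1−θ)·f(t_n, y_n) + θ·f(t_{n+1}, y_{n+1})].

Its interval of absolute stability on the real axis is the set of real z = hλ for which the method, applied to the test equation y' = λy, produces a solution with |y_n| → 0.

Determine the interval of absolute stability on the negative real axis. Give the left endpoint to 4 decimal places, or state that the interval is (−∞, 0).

unbounded; (−∞, 0).

Set f=λy, z=hλ:
  y_{n+1} = y_n + z·[2/13·y_n + 11/13·y_{n+1}] ⇒ (1 − 11/13z)y_{n+1} = (1 + 2/13z)y_n
  R(z) = (1 + 2/13z)/(1 − 11/13z).

Boundary: |R(x)|=1, x<0.
x=-0.95: |R|=0.4733
x=-2: |R|=0.2571
x=-10: |R|=0.0569
x=-100: |R|=0.1680
θ=11/13≥1/2 ⇒ |1+2/13x|<|1−11/13x| ∀x<0 ⇒ stable on all of ℝ⁻.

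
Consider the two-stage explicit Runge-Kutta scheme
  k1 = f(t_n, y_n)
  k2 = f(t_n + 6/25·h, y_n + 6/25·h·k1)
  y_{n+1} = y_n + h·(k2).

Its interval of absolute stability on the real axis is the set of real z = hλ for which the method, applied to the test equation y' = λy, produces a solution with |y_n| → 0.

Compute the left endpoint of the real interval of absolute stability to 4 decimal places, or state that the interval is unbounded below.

On y'=λy, z=hλ:
  k1=λy_n ⇒ h·k1=z·y_n;  k2=λ(1+6/25z)y_n ⇒ h·k2=z(1+6/25z)y_n
  y_{n+1}/y_n = 1 + z(1+6/25z) = 1 + z + 6/25z²
  ⇒ R(z) = 1 + z + 6/25z².

Need |R(x)|<1, x<0.
x=-1.27: |R|=0.1171
R=1: x+6/25x²=0 ⇒ x=−25/6=-4.1667; min R=1−1/(4·6/25)=-0.0417>−1
Confirm numerically:
  x=-3.683: |R|=0.57248 <1
  x=-3.071: |R|=0.19245 <1
  x=-2.755: |R|=0.06661 <1
  x=-2.321: |R|=0.02811 <1
  x=-4.577: |R|=1.45074 >1
  x=-4.391: |R|=1.23641 >1
  x=-4.338: |R|=1.17838 >1
Stable set (-4.1667, 0).

left endpoint -4.1667.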